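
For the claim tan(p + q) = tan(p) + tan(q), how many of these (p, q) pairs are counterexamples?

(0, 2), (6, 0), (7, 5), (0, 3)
Testing each pair:
(0, 2): LHS = tan(2) ≈ -2.185, RHS = tan(2) ≈ -2.185 → satisfies claim
(6, 0): LHS = tan(6) ≈ -0.291, RHS = tan(6) ≈ -0.291 → satisfies claim
(7, 5): LHS = tan(12) ≈ -0.6359, RHS = tan(5) + tan(7) ≈ -2.509 → counterexample
(0, 3): LHS = tan(3) ≈ -0.1425, RHS = tan(3) ≈ -0.1425 → satisfies claim

That makes 1 counterexample.

Answer: 1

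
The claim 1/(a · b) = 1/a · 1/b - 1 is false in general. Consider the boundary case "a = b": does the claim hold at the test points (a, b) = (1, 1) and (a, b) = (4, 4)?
No, fails at both test points

At (1, 1): LHS = 1 ≠ RHS = 0
At (4, 4): LHS = 1/16 ≠ RHS = -15/16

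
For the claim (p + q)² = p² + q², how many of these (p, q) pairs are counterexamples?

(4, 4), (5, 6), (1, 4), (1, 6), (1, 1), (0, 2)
Testing each pair:
(4, 4): LHS = 64, RHS = 32 → counterexample
(5, 6): LHS = 121, RHS = 61 → counterexample
(1, 4): LHS = 25, RHS = 17 → counterexample
(1, 6): LHS = 49, RHS = 37 → counterexample
(1, 1): LHS = 4, RHS = 2 → counterexample
(0, 2): LHS = 4, RHS = 4 → satisfies claim

That makes 5 counterexamples.

Answer: 5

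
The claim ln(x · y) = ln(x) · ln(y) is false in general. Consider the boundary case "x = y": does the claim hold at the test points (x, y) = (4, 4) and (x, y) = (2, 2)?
No, fails at both test points

At (4, 4): LHS = ln(16) ≈ 2.773 ≠ RHS = ln(4)² ≈ 1.922
At (2, 2): LHS = ln(4) ≈ 1.386 ≠ RHS = ln(2)² ≈ 0.4805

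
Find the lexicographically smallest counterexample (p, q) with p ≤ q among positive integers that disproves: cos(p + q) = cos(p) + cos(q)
(p, q) = (1, 1)

Substituting (1, 1) into the claim:
LHS = cos(1 + 1) = cos(2) ≈ -0.4161
RHS = cos(1) + cos(1) = 2·cos(1) ≈ 1.081

Since LHS ≠ RHS, this pair disproves the claim, and no lexicographically smaller pair (p ≤ q, positive integers) does.

For instance (2, 6) is also a counterexample (LHS = cos(8) ≈ -0.1455, RHS = cos(2) + cos(6) ≈ 0.544), but it's lexicographically larger.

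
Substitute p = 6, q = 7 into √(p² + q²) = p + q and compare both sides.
LHS = √(6² + 7²) = √(85) ≈ 9.22
RHS = 6 + 7 = 13

LHS ≠ RHS (they differ by about 3.78), so the equation does not hold here.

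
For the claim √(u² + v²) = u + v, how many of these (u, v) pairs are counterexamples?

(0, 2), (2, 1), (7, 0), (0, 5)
1

Testing each pair:
(0, 2): LHS = 2, RHS = 2 → satisfies claim
(2, 1): LHS = √(5) ≈ 2.236, RHS = 3 → counterexample
(7, 0): LHS = 7, RHS = 7 → satisfies claim
(0, 5): LHS = 5, RHS = 5 → satisfies claim

That makes 1 counterexample.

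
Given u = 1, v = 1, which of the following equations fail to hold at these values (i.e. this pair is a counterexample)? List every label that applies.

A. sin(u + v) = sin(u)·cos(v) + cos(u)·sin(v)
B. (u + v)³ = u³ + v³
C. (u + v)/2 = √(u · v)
Evaluating each claim at the given values:
A. LHS = sin(2) ≈ 0.9093, RHS = 2·sin(1)·cos(1) ≈ 0.9093 → holds here (LHS = RHS)
B. LHS = 8, RHS = 2 → fails here (LHS ≠ RHS)
C. LHS = 1, RHS = 1 → holds here (LHS = RHS)

Answer: B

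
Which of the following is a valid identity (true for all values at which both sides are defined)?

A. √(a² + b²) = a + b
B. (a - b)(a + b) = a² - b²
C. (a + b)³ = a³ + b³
A: fails at (1, 2) — LHS = √(5) ≈ 2.236, RHS = 3.
B: holds — e.g. at (6, 7), both sides equal -13.
C: fails at (4, 6) — LHS = 1000, RHS = 280.

Answer: B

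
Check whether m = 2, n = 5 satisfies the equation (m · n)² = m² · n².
Holds

Substituting m = 2, n = 5:

LHS = (2 · 5)² = 100
RHS = 2² · 5² = 100

LHS = RHS, so the equation holds at this point.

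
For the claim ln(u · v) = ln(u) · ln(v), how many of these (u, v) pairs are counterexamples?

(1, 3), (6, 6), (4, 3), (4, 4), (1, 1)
Testing each pair:
(1, 3): LHS = ln(3) ≈ 1.099, RHS = 0 → counterexample
(6, 6): LHS = ln(36) ≈ 3.584, RHS = ln(6)² ≈ 3.21 → counterexample
(4, 3): LHS = ln(12) ≈ 2.485, RHS = ln(3)·ln(4) ≈ 1.523 → counterexample
(4, 4): LHS = ln(16) ≈ 2.773, RHS = ln(4)² ≈ 1.922 → counterexample
(1, 1): LHS = 0, RHS = 0 → satisfies claim

That makes 4 counterexamples.

Answer: 4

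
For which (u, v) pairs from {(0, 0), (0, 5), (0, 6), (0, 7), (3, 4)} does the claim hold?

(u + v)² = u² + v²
Testing each pair:
(0, 0): LHS = 0, RHS = 0 → holds
(0, 5): LHS = 25, RHS = 25 → holds
(0, 6): LHS = 36, RHS = 36 → holds
(0, 7): LHS = 49, RHS = 49 → holds
(3, 4): LHS = 49, RHS = 25 → fails

4 of 5 pairs satisfy the claim.

Answer: (0, 0), (0, 5), (0, 6), (0, 7)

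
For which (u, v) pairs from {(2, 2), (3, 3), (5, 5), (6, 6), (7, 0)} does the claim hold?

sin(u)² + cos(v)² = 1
Testing each pair:
(2, 2): LHS = cos(2)² + sin(2)² = 1, RHS = 1 → holds
(3, 3): LHS = sin(3)² + cos(3)² = 1, RHS = 1 → holds
(5, 5): LHS = cos(5)² + sin(5)² = 1, RHS = 1 → holds
(6, 6): LHS = sin(6)² + cos(6)² = 1, RHS = 1 → holds
(7, 0): LHS = sin(7)² + 1 ≈ 1.432, RHS = 1 → fails

4 of 5 pairs satisfy the claim.

Answer: (2, 2), (3, 3), (5, 5), (6, 6)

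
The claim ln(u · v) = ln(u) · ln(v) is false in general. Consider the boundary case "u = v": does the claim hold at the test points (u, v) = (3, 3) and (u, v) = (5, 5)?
At (3, 3): LHS = ln(9) ≈ 2.197 ≠ RHS = ln(3)² ≈ 1.207
At (5, 5): LHS = ln(25) ≈ 3.219 ≠ RHS = ln(5)² ≈ 2.59

Answer: No, fails at both test points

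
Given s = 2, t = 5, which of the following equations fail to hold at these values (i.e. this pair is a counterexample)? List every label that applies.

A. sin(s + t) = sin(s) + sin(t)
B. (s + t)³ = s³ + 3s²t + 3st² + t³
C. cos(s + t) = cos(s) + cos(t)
A, C

Evaluating each claim at the given values:
A. LHS = sin(7) ≈ 0.657, RHS = sin(5) + sin(2) ≈ -0.04963 → fails here (LHS ≠ RHS)
B. LHS = 343, RHS = 343 → holds here (LHS = RHS)
C. LHS = cos(7) ≈ 0.7539, RHS = cos(2) + cos(5) ≈ -0.1325 → fails here (LHS ≠ RHS)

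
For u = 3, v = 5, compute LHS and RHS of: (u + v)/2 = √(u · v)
LHS = (3 + 5)/2 = 4
RHS = √(3 · 5) = √(15) ≈ 3.873

LHS ≠ RHS (they differ by about 0.127), so the equation does not hold here.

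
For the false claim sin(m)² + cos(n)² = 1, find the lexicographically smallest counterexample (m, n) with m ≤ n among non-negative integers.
At (0, 0): both sides equal 1, so it holds there.

Substituting (0, 1) into the claim:
LHS = sin(0)² + cos(1)² = cos(1)² ≈ 0.2919
RHS = 1

Since LHS ≠ RHS, this pair disproves the claim, and no lexicographically smaller pair (m ≤ n, non-negative integers) does.

For instance (0, 7) is also a counterexample (LHS = cos(7)² ≈ 0.5684, RHS = 1), but it's lexicographically larger.

Answer: (m, n) = (0, 1)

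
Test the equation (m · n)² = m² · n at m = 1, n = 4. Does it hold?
Fails

Substituting m = 1, n = 4:

LHS = (1 · 4)² = 16
RHS = 1² · 4 = 4

LHS ≠ RHS, so the equation does not hold at this point.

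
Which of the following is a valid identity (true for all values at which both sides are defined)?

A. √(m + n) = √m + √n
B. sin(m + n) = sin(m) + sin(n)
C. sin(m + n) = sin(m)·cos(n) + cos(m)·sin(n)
A: fails at (3, 5) — LHS = 2·√(2) ≈ 2.828, RHS = √(3) + √(5) ≈ 3.968.
B: fails at (4, 5) — LHS = sin(9) ≈ 0.4121, RHS = sin(5) + sin(4) ≈ -1.716.
C: holds — e.g. at (3, 3), both sides equal sin(6) ≈ -0.2794.

Answer: C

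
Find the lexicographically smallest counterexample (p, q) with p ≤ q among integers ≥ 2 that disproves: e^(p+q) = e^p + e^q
Substituting (2, 2) into the claim:
LHS = e^(2+2) = e^4 ≈ 54.6
RHS = e^2 + e^2 = 2·e^2 ≈ 14.78

Since LHS ≠ RHS, this pair disproves the claim, and no lexicographically smaller pair (p ≤ q, integers ≥ 2) does.

For instance (2, 6) is also a counterexample (LHS = e^8 ≈ 2981, RHS = e^2 + e^6 ≈ 410.8), but it's lexicographically larger.

Answer: (p, q) = (2, 2)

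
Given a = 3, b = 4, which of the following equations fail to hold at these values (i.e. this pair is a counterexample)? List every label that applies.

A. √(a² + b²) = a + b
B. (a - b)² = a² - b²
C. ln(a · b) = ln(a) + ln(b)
A, B

Evaluating each claim at the given values:
A. LHS = 5, RHS = 7 → fails here (LHS ≠ RHS)
B. LHS = 1, RHS = -7 → fails here (LHS ≠ RHS)
C. LHS = ln(12) ≈ 2.485, RHS = ln(3) + ln(4) ≈ 2.485 → holds here (LHS = RHS)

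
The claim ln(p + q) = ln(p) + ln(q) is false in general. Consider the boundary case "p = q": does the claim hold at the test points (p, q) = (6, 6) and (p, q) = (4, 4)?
No, fails at both test points

At (6, 6): LHS = ln(12) ≈ 2.485 ≠ RHS = 2·ln(6) ≈ 3.584
At (4, 4): LHS = ln(8) ≈ 2.079 ≠ RHS = 2·ln(4) ≈ 2.773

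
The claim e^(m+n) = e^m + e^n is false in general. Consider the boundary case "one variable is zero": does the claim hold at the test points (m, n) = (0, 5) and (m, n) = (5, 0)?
At (0, 5): LHS = e^5 ≈ 148.4 ≠ RHS = 1 + e^5 ≈ 149.4
At (5, 0): LHS = e^5 ≈ 148.4 ≠ RHS = 1 + e^5 ≈ 149.4

Answer: No, fails at both test points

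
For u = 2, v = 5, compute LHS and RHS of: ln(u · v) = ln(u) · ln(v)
LHS = ln(2 · 5) = ln(10) ≈ 2.303
RHS = ln(2) · ln(5) ≈ 1.116

LHS ≠ RHS (they differ by about 1.187), so the equation does not hold here.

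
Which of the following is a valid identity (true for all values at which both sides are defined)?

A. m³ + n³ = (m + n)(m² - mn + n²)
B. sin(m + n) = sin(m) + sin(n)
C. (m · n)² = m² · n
A: holds — e.g. at (1, 5), both sides equal 126.
B: fails at (5, 5) — LHS = sin(10) ≈ -0.544, RHS = 2·sin(5) ≈ -1.918.
C: fails at (1, 2) — LHS = 4, RHS = 2.

Answer: A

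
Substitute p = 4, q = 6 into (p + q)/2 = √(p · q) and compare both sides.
LHS = (4 + 6)/2 = 5
RHS = √(4 · 6) = 2·√(6) ≈ 4.899

LHS ≠ RHS (they differ by about 0.101), so the equation does not hold here.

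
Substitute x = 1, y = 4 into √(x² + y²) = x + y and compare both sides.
LHS = √(1² + 4²) = √(17) ≈ 4.123
RHS = 1 + 4 = 5

LHS ≠ RHS (they differ by about 0.8769), so the equation does not hold here.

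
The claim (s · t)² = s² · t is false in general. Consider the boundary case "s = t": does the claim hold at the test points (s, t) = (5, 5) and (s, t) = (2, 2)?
No, fails at both test points

At (5, 5): LHS = 625 ≠ RHS = 125
At (2, 2): LHS = 16 ≠ RHS = 8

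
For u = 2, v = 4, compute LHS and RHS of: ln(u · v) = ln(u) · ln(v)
LHS = ln(2 · 4) = ln(8) ≈ 2.079
RHS = ln(2) · ln(4) ≈ 0.9609

LHS ≠ RHS (they differ by about 1.119), so the equation does not hold here.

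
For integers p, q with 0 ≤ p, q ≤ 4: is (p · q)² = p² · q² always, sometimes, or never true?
Always true

The identity holds for every pair in the range. For instance at (p, q) = (3, 2): both sides equal 36.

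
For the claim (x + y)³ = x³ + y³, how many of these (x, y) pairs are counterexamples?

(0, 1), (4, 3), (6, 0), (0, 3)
Testing each pair:
(0, 1): LHS = 1, RHS = 1 → satisfies claim
(4, 3): LHS = 343, RHS = 91 → counterexample
(6, 0): LHS = 216, RHS = 216 → satisfies claim
(0, 3): LHS = 27, RHS = 27 → satisfies claim

That makes 1 counterexample.

Answer: 1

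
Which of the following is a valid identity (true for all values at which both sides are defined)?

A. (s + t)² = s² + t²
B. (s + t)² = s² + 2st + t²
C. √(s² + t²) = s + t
A: fails at (3, 3) — LHS = 36, RHS = 18.
B: holds — e.g. at (1, 3), both sides equal 16.
C: fails at (1, 1) — LHS = √(2) ≈ 1.414, RHS = 2.

Answer: B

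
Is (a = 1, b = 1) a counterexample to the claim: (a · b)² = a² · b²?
Substituting a = 1, b = 1:
LHS = (1 · 1)² = 1
RHS = 1² · 1² = 1

The sides agree, so this pair does not disprove the claim.

Answer: No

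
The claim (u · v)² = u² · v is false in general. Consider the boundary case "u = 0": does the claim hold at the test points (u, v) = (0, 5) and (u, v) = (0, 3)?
Yes, holds at both test points

At (0, 5): LHS = 0, RHS = 0 → equal
At (0, 3): LHS = 0, RHS = 0 → equal

So the claim does hold at both of these boundary points, even though it is not an identity.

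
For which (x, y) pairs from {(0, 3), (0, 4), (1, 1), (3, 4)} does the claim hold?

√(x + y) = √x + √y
(0, 3), (0, 4)

Testing each pair:
(0, 3): LHS = √(3) ≈ 1.732, RHS = √(3) ≈ 1.732 → holds
(0, 4): LHS = 2, RHS = 2 → holds
(1, 1): LHS = √(2) ≈ 1.414, RHS = 2 → fails
(3, 4): LHS = √(7) ≈ 2.646, RHS = √(3) + 2 ≈ 3.732 → fails

2 of 4 pairs satisfy the claim.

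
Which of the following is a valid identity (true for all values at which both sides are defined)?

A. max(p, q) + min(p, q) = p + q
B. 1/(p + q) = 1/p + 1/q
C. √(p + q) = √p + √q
A: holds — e.g. at (0, 1), both sides equal 1.
B: fails at (3, 3) — LHS = 1/6, RHS = 2/3.
C: fails at (4, 4) — LHS = 2·√(2) ≈ 2.828, RHS = 4.

Answer: A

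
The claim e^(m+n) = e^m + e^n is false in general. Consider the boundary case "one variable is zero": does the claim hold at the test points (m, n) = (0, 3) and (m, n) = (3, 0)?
At (0, 3): LHS = e^3 ≈ 20.09 ≠ RHS = 1 + e^3 ≈ 21.09
At (3, 0): LHS = e^3 ≈ 20.09 ≠ RHS = 1 + e^3 ≈ 21.09

Answer: No, fails at both test points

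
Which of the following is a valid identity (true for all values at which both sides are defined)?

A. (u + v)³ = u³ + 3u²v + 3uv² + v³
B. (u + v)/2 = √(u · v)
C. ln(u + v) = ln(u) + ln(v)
A

A: holds — e.g. at (5, 5), both sides equal 1000.
B: fails at (0, 1) — LHS = 1/2, RHS = 0.
C: fails at (1, 3) — LHS = ln(4) ≈ 1.386, RHS = ln(3) ≈ 1.099.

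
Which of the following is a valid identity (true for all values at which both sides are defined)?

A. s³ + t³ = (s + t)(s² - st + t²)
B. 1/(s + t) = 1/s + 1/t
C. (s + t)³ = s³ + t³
A: holds — e.g. at (4, 5), both sides equal 189.
B: fails at (2, 4) — LHS = 1/6, RHS = 3/4.
C: fails at (2, 5) — LHS = 343, RHS = 133.

Answer: A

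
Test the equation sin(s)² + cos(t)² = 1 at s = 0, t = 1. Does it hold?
Substituting s = 0, t = 1:

LHS = sin(0)² + cos(1)² = cos(1)² ≈ 0.2919
RHS = 1

LHS ≠ RHS, so the equation does not hold at this point.

Answer: Fails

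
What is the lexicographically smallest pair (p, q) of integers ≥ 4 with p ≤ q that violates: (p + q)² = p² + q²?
Substituting (4, 4) into the claim:
LHS = (4 + 4)² = 64
RHS = 4² + 4² = 32

Since LHS ≠ RHS, this pair disproves the claim, and no lexicographically smaller pair (p ≤ q, integers ≥ 4) does.

For instance (5, 8) is also a counterexample (LHS = 169, RHS = 89), but it's lexicographically larger.

Answer: (p, q) = (4, 4)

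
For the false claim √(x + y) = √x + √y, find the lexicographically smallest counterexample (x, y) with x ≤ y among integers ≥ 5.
Substituting (5, 5) into the claim:
LHS = √(5 + 5) = √(10) ≈ 3.162
RHS = √5 + √5 = 2·√(5) ≈ 4.472

Since LHS ≠ RHS, this pair disproves the claim, and no lexicographically smaller pair (x ≤ y, integers ≥ 5) does.

For instance (9, 9) is also a counterexample (LHS = 3·√(2) ≈ 4.243, RHS = 6), but it's lexicographically larger.

Answer: (x, y) = (5, 5)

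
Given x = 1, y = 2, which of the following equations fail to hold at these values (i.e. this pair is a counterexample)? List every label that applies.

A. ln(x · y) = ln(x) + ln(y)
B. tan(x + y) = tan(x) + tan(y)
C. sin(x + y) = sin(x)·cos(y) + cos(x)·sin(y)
B

Evaluating each claim at the given values:
A. LHS = ln(2) ≈ 0.6931, RHS = ln(2) ≈ 0.6931 → holds here (LHS = RHS)
B. LHS = tan(3) ≈ -0.1425, RHS = tan(2) + tan(1) ≈ -0.6276 → fails here (LHS ≠ RHS)
C. LHS = sin(3) ≈ 0.1411, RHS = sin(1)·cos(2) + sin(2)·cos(1) ≈ 0.1411 → holds here (LHS = RHS)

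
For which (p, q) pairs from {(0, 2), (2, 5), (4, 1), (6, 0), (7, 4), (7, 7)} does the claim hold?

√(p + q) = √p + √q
Testing each pair:
(0, 2): LHS = √(2) ≈ 1.414, RHS = √(2) ≈ 1.414 → holds
(2, 5): LHS = √(7) ≈ 2.646, RHS = √(2) + √(5) ≈ 3.65 → fails
(4, 1): LHS = √(5) ≈ 2.236, RHS = 3 → fails
(6, 0): LHS = √(6) ≈ 2.449, RHS = √(6) ≈ 2.449 → holds
(7, 4): LHS = √(11) ≈ 3.317, RHS = 2 + √(7) ≈ 4.646 → fails
(7, 7): LHS = √(14) ≈ 3.742, RHS = 2·√(7) ≈ 5.292 → fails

2 of 6 pairs satisfy the claim.

Answer: (0, 2), (6, 0)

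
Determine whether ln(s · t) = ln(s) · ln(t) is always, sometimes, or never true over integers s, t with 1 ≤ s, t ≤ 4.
It holds at (s, t) = (1, 1) (both sides equal 0), but fails at (s, t) = (4, 3) (LHS = ln(12) ≈ 2.485, RHS = ln(3)·ln(4) ≈ 1.523).

Answer: Sometimes true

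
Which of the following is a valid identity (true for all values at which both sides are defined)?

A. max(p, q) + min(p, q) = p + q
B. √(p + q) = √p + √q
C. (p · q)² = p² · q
A: holds — e.g. at (2, 7), both sides equal 9.
B: fails at (2, 2) — LHS = 2, RHS = 2·√(2) ≈ 2.828.
C: fails at (3, 3) — LHS = 81, RHS = 27.

Answer: A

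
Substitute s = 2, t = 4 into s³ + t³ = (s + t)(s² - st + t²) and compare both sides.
LHS = 2³ + 4³ = 72
RHS = (2 + 4)(2² - 2·4 + 4²) = 72

LHS = RHS: the two sides agree.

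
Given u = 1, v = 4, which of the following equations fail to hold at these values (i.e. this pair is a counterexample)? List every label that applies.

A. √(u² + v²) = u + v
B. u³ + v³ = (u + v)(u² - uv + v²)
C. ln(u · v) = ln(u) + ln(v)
Evaluating each claim at the given values:
A. LHS = √(17) ≈ 4.123, RHS = 5 → fails here (LHS ≠ RHS)
B. LHS = 65, RHS = 65 → holds here (LHS = RHS)
C. LHS = ln(4) ≈ 1.386, RHS = ln(4) ≈ 1.386 → holds here (LHS = RHS)

Answer: A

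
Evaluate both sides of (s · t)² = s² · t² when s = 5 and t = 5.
LHS = (5 · 5)² = 625
RHS = 5² · 5² = 625

LHS = RHS: the two sides agree.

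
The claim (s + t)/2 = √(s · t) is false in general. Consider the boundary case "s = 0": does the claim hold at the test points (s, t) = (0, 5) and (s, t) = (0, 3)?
No, fails at both test points

At (0, 5): LHS = 5/2 ≠ RHS = 0
At (0, 3): LHS = 3/2 ≠ RHS = 0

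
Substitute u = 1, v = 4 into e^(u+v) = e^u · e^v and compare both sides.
LHS = e^(1+4) = e^5 ≈ 148.4
RHS = e^1 · e^4 = e^5 ≈ 148.4

LHS = RHS: the two sides agree.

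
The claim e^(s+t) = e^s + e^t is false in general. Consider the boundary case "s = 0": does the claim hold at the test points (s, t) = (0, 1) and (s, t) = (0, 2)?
No, fails at both test points

At (0, 1): LHS = e ≈ 2.718 ≠ RHS = 1 + e ≈ 3.718
At (0, 2): LHS = e^2 ≈ 7.389 ≠ RHS = 1 + e^2 ≈ 8.389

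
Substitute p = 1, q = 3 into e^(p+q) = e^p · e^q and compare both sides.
LHS = e^(1+3) = e^4 ≈ 54.6
RHS = e^1 · e^3 = e^4 ≈ 54.6

LHS = RHS: the two sides agree.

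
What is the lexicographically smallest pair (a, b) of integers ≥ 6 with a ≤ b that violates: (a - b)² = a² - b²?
Substituting (6, 7) into the claim:
LHS = (6 - 7)² = 1
RHS = 6² - 7² = -13

Since LHS ≠ RHS, this pair disproves the claim, and no lexicographically smaller pair (a ≤ b, integers ≥ 6) does.

For instance (7, 11) is also a counterexample (LHS = 16, RHS = -72), but it's lexicographically larger.

Answer: (a, b) = (6, 7)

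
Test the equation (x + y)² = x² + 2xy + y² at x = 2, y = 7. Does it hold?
Substituting x = 2, y = 7:

LHS = (2 + 7)² = 81
RHS = 2² + 2·2·7 + 7² = 81

LHS = RHS, so the equation holds at this point.

Answer: Holds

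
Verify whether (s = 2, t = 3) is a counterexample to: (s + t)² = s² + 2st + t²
No

Substituting s = 2, t = 3:
LHS = (2 + 3)² = 25
RHS = 2² + 2·2·3 + 3² = 25

The sides agree, so this pair does not disprove the claim.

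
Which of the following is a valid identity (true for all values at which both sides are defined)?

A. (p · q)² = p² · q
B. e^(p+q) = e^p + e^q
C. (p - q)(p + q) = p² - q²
A: fails at (2, 4) — LHS = 64, RHS = 16.
B: fails at (2, 3) — LHS = e^5 ≈ 148.4, RHS = e^2 + e^3 ≈ 27.47.
C: holds — e.g. at (4, 4), both sides equal 0.

Answer: C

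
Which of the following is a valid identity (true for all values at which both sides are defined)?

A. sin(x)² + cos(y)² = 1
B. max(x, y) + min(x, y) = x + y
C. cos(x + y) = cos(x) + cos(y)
A: fails at (4, 6) — LHS = sin(4)² + cos(6)² ≈ 1.495, RHS = 1.
B: holds — e.g. at (1, 5), both sides equal 6.
C: fails at (2, 5) — LHS = cos(7) ≈ 0.7539, RHS = cos(2) + cos(5) ≈ -0.1325.

Answer: B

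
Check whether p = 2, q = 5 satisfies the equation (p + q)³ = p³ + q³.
Substituting p = 2, q = 5:

LHS = (2 + 5)³ = 343
RHS = 2³ + 5³ = 133

LHS ≠ RHS, so the equation does not hold at this point.

Answer: Fails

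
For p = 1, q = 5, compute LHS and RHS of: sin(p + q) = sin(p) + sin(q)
LHS = sin(1 + 5) = sin(6) ≈ -0.2794
RHS = sin(1) + sin(5) ≈ -0.1175

LHS ≠ RHS (they differ by about 0.162), so the equation does not hold here.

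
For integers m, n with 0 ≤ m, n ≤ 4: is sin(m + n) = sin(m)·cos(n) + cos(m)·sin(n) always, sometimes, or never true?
The identity holds for every pair in the range. For instance at (m, n) = (0, 3): both sides equal sin(3) ≈ 0.1411.

Answer: Always true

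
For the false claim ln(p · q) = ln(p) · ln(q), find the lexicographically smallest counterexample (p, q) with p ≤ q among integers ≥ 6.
Substituting (6, 6) into the claim:
LHS = ln(6 · 6) = ln(36) ≈ 3.584
RHS = ln(6) · ln(6) = ln(6)² ≈ 3.21

Since LHS ≠ RHS, this pair disproves the claim, and no lexicographically smaller pair (p ≤ q, integers ≥ 6) does.

For instance (9, 13) is also a counterexample (LHS = ln(117) ≈ 4.762, RHS = ln(9)·ln(13) ≈ 5.636), but it's lexicographically larger.

Answer: (p, q) = (6, 6)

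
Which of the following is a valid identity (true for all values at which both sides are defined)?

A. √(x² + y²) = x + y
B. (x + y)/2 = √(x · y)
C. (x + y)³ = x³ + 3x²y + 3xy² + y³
A: fails at (4, 5) — LHS = √(41) ≈ 6.403, RHS = 9.
B: fails at (3, 4) — LHS = 7/2, RHS = 2·√(3) ≈ 3.464.
C: holds — e.g. at (2, 7), both sides equal 729.

Answer: C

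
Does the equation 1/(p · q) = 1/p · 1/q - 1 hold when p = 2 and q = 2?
Fails

Substituting p = 2, q = 2:

LHS = 1/(2 · 2) = 1/4
RHS = 1/2 · 1/2 - 1 = -3/4

LHS ≠ RHS, so the equation does not hold at this point.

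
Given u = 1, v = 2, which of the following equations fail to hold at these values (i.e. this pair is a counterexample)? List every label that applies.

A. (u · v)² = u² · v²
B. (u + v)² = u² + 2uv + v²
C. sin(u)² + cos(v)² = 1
Evaluating each claim at the given values:
A. LHS = 4, RHS = 4 → holds here (LHS = RHS)
B. LHS = 9, RHS = 9 → holds here (LHS = RHS)
C. LHS = cos(2)² + sin(1)² ≈ 0.8813, RHS = 1 → fails here (LHS ≠ RHS)

Answer: C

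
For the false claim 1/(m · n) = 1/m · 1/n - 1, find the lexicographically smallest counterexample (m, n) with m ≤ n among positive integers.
Substituting (1, 1) into the claim:
LHS = 1/(1 · 1) = 1
RHS = 1/1 · 1/1 - 1 = 0

Since LHS ≠ RHS, this pair disproves the claim, and no lexicographically smaller pair (m ≤ n, positive integers) does.

For instance (1, 4) is also a counterexample (LHS = 1/4, RHS = -3/4), but it's lexicographically larger.

Answer: (m, n) = (1, 1)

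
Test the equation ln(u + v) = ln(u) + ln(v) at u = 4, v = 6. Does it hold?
Substituting u = 4, v = 6:

LHS = ln(4 + 6) = ln(10) ≈ 2.303
RHS = ln(4) + ln(6) ≈ 3.178

LHS ≠ RHS, so the equation does not hold at this point.

Answer: Fails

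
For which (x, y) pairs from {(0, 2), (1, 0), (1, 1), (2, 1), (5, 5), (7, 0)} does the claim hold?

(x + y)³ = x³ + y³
(0, 2), (1, 0), (7, 0)

Testing each pair:
(0, 2): LHS = 8, RHS = 8 → holds
(1, 0): LHS = 1, RHS = 1 → holds
(1, 1): LHS = 8, RHS = 2 → fails
(2, 1): LHS = 27, RHS = 9 → fails
(5, 5): LHS = 1000, RHS = 250 → fails
(7, 0): LHS = 343, RHS = 343 → holds

3 of 6 pairs satisfy the claim.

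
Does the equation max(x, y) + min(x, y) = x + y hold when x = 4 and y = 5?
Holds

Substituting x = 4, y = 5:

LHS = max(4, 5) + min(4, 5) = 9
RHS = 4 + 5 = 9

LHS = RHS, so the equation holds at this point.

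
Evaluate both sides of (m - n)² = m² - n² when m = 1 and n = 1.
LHS = (1 - 1)² = 0
RHS = 1² - 1² = 0

LHS = RHS: the two sides agree.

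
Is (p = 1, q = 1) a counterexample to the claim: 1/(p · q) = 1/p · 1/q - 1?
Yes

Substituting p = 1, q = 1:
LHS = 1/(1 · 1) = 1
RHS = 1/1 · 1/1 - 1 = 0

Since LHS ≠ RHS, this pair disproves the claim.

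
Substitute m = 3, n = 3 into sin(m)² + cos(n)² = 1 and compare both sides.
LHS = sin(3)² + cos(3)² = 1
RHS = 1

LHS = RHS: the two sides agree.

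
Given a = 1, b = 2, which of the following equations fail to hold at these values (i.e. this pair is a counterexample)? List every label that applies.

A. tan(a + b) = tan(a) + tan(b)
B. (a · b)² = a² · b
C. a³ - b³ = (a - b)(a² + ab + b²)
Evaluating each claim at the given values:
A. LHS = tan(3) ≈ -0.1425, RHS = tan(2) + tan(1) ≈ -0.6276 → fails here (LHS ≠ RHS)
B. LHS = 4, RHS = 2 → fails here (LHS ≠ RHS)
C. LHS = -7, RHS = -7 → holds here (LHS = RHS)

Answer: A, B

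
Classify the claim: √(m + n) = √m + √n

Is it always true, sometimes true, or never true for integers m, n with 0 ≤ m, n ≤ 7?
Sometimes true

It holds at (m, n) = (4, 0) (both sides equal 2), but fails at (m, n) = (3, 5) (LHS = 2·√(2) ≈ 2.828, RHS = √(3) + √(5) ≈ 3.968).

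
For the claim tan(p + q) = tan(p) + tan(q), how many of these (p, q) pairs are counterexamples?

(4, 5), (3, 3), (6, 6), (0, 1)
Testing each pair:
(4, 5): LHS = tan(9) ≈ -0.4523, RHS = tan(5) + tan(4) ≈ -2.223 → counterexample
(3, 3): LHS = tan(6) ≈ -0.291, RHS = 2·tan(3) ≈ -0.2851 → counterexample
(6, 6): LHS = tan(12) ≈ -0.6359, RHS = 2·tan(6) ≈ -0.582 → counterexample
(0, 1): LHS = tan(1) ≈ 1.557, RHS = tan(1) ≈ 1.557 → satisfies claim

That makes 3 counterexamples.

Answer: 3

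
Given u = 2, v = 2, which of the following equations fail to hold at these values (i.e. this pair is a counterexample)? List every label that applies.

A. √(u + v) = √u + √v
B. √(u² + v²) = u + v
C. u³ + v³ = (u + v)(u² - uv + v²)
Evaluating each claim at the given values:
A. LHS = 2, RHS = 2·√(2) ≈ 2.828 → fails here (LHS ≠ RHS)
B. LHS = 2·√(2) ≈ 2.828, RHS = 4 → fails here (LHS ≠ RHS)
C. LHS = 16, RHS = 16 → holds here (LHS = RHS)

Answer: A, B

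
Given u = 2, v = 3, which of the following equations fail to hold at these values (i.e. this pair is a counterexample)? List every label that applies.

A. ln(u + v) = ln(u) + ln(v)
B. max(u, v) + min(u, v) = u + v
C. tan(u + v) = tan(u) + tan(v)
A, C

Evaluating each claim at the given values:
A. LHS = ln(5) ≈ 1.609, RHS = ln(2) + ln(3) ≈ 1.792 → fails here (LHS ≠ RHS)
B. LHS = 5, RHS = 5 → holds here (LHS = RHS)
C. LHS = tan(5) ≈ -3.381, RHS = tan(2) + tan(3) ≈ -2.328 → fails here (LHS ≠ RHS)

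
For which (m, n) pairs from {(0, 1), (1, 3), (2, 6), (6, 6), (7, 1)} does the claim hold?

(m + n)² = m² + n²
Testing each pair:
(0, 1): LHS = 1, RHS = 1 → holds
(1, 3): LHS = 16, RHS = 10 → fails
(2, 6): LHS = 64, RHS = 40 → fails
(6, 6): LHS = 144, RHS = 72 → fails
(7, 1): LHS = 64, RHS = 50 → fails

1 of 5 pairs satisfies the claim.

Answer: (0, 1)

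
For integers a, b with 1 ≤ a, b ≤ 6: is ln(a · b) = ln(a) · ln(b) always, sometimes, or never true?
Sometimes true

It holds at (a, b) = (1, 1) (both sides equal 0), but fails at (a, b) = (5, 1) (LHS = ln(5) ≈ 1.609, RHS = 0).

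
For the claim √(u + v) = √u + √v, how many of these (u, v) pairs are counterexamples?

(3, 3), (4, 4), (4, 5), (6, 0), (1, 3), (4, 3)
5

Testing each pair:
(3, 3): LHS = √(6) ≈ 2.449, RHS = 2·√(3) ≈ 3.464 → counterexample
(4, 4): LHS = 2·√(2) ≈ 2.828, RHS = 4 → counterexample
(4, 5): LHS = 3, RHS = 2 + √(5) ≈ 4.236 → counterexample
(6, 0): LHS = √(6) ≈ 2.449, RHS = √(6) ≈ 2.449 → satisfies claim
(1, 3): LHS = 2, RHS = 1 + √(3) ≈ 2.732 → counterexample
(4, 3): LHS = √(7) ≈ 2.646, RHS = √(3) + 2 ≈ 3.732 → counterexample

That makes 5 counterexamples.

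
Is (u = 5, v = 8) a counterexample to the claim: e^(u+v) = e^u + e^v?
Yes

Substituting u = 5, v = 8:
LHS = e^(5+8) = e^13 ≈ 442413.4
RHS = e^5 + e^8 ≈ 3129

Since LHS ≠ RHS, this pair disproves the claim.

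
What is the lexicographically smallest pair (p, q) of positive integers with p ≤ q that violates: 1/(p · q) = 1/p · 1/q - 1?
Substituting (1, 1) into the claim:
LHS = 1/(1 · 1) = 1
RHS = 1/1 · 1/1 - 1 = 0

Since LHS ≠ RHS, this pair disproves the claim, and no lexicographically smaller pair (p ≤ q, positive integers) does.

For instance (2, 5) is also a counterexample (LHS = 1/10, RHS = -9/10), but it's lexicographically larger.

Answer: (p, q) = (1, 1)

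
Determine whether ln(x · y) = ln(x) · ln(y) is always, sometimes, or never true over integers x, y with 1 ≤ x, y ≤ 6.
Sometimes true

It holds at (x, y) = (1, 1) (both sides equal 0), but fails at (x, y) = (4, 4) (LHS = ln(16) ≈ 2.773, RHS = ln(4)² ≈ 1.922).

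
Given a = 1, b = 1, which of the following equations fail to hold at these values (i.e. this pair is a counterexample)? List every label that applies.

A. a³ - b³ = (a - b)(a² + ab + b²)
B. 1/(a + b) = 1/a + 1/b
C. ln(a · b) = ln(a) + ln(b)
B

Evaluating each claim at the given values:
A. LHS = 0, RHS = 0 → holds here (LHS = RHS)
B. LHS = 1/2, RHS = 2 → fails here (LHS ≠ RHS)
C. LHS = 0, RHS = 0 → holds here (LHS = RHS)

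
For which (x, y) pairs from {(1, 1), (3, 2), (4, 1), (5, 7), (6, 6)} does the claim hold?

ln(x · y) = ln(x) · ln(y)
Testing each pair:
(1, 1): LHS = 0, RHS = 0 → holds
(3, 2): LHS = ln(6) ≈ 1.792, RHS = ln(2)·ln(3) ≈ 0.7615 → fails
(4, 1): LHS = ln(4) ≈ 1.386, RHS = 0 → fails
(5, 7): LHS = ln(35) ≈ 3.555, RHS = ln(5)·ln(7) ≈ 3.132 → fails
(6, 6): LHS = ln(36) ≈ 3.584, RHS = ln(6)² ≈ 3.21 → fails

1 of 5 pairs satisfies the claim.

Answer: (1, 1)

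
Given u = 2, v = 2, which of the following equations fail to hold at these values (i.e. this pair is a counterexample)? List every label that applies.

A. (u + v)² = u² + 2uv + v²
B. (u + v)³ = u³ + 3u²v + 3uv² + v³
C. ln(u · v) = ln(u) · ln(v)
Evaluating each claim at the given values:
A. LHS = 16, RHS = 16 → holds here (LHS = RHS)
B. LHS = 64, RHS = 64 → holds here (LHS = RHS)
C. LHS = ln(4) ≈ 1.386, RHS = ln(2)² ≈ 0.4805 → fails here (LHS ≠ RHS)

Answer: C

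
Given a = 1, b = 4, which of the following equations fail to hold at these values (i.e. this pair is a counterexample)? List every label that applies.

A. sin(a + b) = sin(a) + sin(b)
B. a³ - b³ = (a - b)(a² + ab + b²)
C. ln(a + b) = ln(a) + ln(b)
A, C

Evaluating each claim at the given values:
A. LHS = sin(5) ≈ -0.9589, RHS = sin(4) + sin(1) ≈ 0.08467 → fails here (LHS ≠ RHS)
B. LHS = -63, RHS = -63 → holds here (LHS = RHS)
C. LHS = ln(5) ≈ 1.609, RHS = ln(4) ≈ 1.386 → fails here (LHS ≠ RHS)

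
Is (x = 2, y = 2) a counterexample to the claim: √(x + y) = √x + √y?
Substituting x = 2, y = 2:
LHS = √(2 + 2) = 2
RHS = √2 + √2 = 2·√(2) ≈ 2.828

Since LHS ≠ RHS, this pair disproves the claim.

Answer: Yes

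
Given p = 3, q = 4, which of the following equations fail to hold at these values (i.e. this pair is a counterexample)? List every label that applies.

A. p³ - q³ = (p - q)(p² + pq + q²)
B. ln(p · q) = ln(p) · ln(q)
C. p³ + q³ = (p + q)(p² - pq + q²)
B

Evaluating each claim at the given values:
A. LHS = -37, RHS = -37 → holds here (LHS = RHS)
B. LHS = ln(12) ≈ 2.485, RHS = ln(3)·ln(4) ≈ 1.523 → fails here (LHS ≠ RHS)
C. LHS = 91, RHS = 91 → holds here (LHS = RHS)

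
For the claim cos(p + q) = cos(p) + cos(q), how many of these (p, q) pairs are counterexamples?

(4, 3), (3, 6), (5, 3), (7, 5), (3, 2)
Testing each pair:
(4, 3): LHS = cos(7) ≈ 0.7539, RHS = cos(3) + cos(4) ≈ -1.644 → counterexample
(3, 6): LHS = cos(9) ≈ -0.9111, RHS = cos(3) + cos(6) ≈ -0.02982 → counterexample
(5, 3): LHS = cos(8) ≈ -0.1455, RHS = cos(3) + cos(5) ≈ -0.7063 → counterexample
(7, 5): LHS = cos(12) ≈ 0.8439, RHS = cos(5) + cos(7) ≈ 1.038 → counterexample
(3, 2): LHS = cos(5) ≈ 0.2837, RHS = cos(3) + cos(2) ≈ -1.406 → counterexample

That makes 5 counterexamples.

Answer: 5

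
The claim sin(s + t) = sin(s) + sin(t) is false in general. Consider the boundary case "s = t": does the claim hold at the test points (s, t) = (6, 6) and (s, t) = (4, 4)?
At (6, 6): LHS = sin(12) ≈ -0.5366 ≠ RHS = 2·sin(6) ≈ -0.5588
At (4, 4): LHS = sin(8) ≈ 0.9894 ≠ RHS = 2·sin(4) ≈ -1.514

Answer: No, fails at both test points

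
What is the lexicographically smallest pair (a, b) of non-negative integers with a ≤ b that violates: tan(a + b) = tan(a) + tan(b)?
(a, b) = (1, 1)

At (0, 5): both sides equal tan(5) ≈ -3.381, so it holds there.
At (0, 7): both sides equal tan(7) ≈ 0.8714, so it holds there.

Substituting (1, 1) into the claim:
LHS = tan(1 + 1) = tan(2) ≈ -2.185
RHS = tan(1) + tan(1) = 2·tan(1) ≈ 3.115

Since LHS ≠ RHS, this pair disproves the claim, and no lexicographically smaller pair (a ≤ b, non-negative integers) does.

For instance (2, 7) is also a counterexample (LHS = tan(9) ≈ -0.4523, RHS = tan(2) + tan(7) ≈ -1.314), but it's lexicographically larger.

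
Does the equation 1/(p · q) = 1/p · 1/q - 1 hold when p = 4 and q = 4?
Fails

Substituting p = 4, q = 4:

LHS = 1/(4 · 4) = 1/16
RHS = 1/4 · 1/4 - 1 = -15/16

LHS ≠ RHS, so the equation does not hold at this point.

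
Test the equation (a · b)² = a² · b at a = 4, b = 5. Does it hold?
Substituting a = 4, b = 5:

LHS = (4 · 5)² = 400
RHS = 4² · 5 = 80

LHS ≠ RHS, so the equation does not hold at this point.

Answer: Fails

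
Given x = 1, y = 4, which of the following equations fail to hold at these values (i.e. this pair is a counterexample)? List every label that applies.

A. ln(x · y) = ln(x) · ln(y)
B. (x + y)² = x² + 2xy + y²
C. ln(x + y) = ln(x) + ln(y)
A, C

Evaluating each claim at the given values:
A. LHS = ln(4) ≈ 1.386, RHS = 0 → fails here (LHS ≠ RHS)
B. LHS = 25, RHS = 25 → holds here (LHS = RHS)
C. LHS = ln(5) ≈ 1.609, RHS = ln(4) ≈ 1.386 → fails here (LHS ≠ RHS)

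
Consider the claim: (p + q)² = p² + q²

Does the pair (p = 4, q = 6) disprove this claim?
Yes

Substituting p = 4, q = 6:
LHS = (4 + 6)² = 100
RHS = 4² + 6² = 52

Since LHS ≠ RHS, this pair disproves the claim.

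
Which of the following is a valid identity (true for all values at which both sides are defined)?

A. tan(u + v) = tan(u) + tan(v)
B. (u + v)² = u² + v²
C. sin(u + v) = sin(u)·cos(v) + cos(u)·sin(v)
A: fails at (3, 7) — LHS = tan(10) ≈ 0.6484, RHS = tan(3) + tan(7) ≈ 0.7289.
B: fails at (6, 7) — LHS = 169, RHS = 85.
C: holds — e.g. at (1, 5), both sides equal sin(6) ≈ -0.2794.

Answer: C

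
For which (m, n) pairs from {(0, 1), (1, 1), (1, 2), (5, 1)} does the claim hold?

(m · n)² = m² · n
(0, 1), (1, 1), (5, 1)

Testing each pair:
(0, 1): LHS = 0, RHS = 0 → holds
(1, 1): LHS = 1, RHS = 1 → holds
(1, 2): LHS = 4, RHS = 2 → fails
(5, 1): LHS = 25, RHS = 25 → holds

3 of 4 pairs satisfy the claim.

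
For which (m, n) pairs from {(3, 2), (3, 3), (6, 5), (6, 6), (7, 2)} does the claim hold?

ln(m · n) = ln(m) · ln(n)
Testing each pair:
(3, 2): LHS = ln(6) ≈ 1.792, RHS = ln(2)·ln(3) ≈ 0.7615 → fails
(3, 3): LHS = ln(9) ≈ 2.197, RHS = ln(3)² ≈ 1.207 → fails
(6, 5): LHS = ln(30) ≈ 3.401, RHS = ln(5)·ln(6) ≈ 2.884 → fails
(6, 6): LHS = ln(36) ≈ 3.584, RHS = ln(6)² ≈ 3.21 → fails
(7, 2): LHS = ln(14) ≈ 2.639, RHS = ln(2)·ln(7) ≈ 1.349 → fails

No pair satisfies the claim.

Answer: None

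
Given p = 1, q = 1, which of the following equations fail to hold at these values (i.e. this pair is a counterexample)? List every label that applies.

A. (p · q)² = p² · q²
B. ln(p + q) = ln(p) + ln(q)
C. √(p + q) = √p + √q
Evaluating each claim at the given values:
A. LHS = 1, RHS = 1 → holds here (LHS = RHS)
B. LHS = ln(2) ≈ 0.6931, RHS = 0 → fails here (LHS ≠ RHS)
C. LHS = √(2) ≈ 1.414, RHS = 2 → fails here (LHS ≠ RHS)

Answer: B, C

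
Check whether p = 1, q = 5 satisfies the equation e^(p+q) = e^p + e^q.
Fails

Substituting p = 1, q = 5:

LHS = e^(1+5) = e^6 ≈ 403.4
RHS = e^1 + e^5 = e + e^5 ≈ 151.1

LHS ≠ RHS, so the equation does not hold at this point.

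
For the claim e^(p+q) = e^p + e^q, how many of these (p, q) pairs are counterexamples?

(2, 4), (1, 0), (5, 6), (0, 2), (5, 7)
Testing each pair:
(2, 4): LHS = e^6 ≈ 403.4, RHS = e^2 + e^4 ≈ 61.99 → counterexample
(1, 0): LHS = e ≈ 2.718, RHS = 1 + e ≈ 3.718 → counterexample
(5, 6): LHS = e^11 ≈ 59874.1, RHS = e^5 + e^6 ≈ 551.8 → counterexample
(0, 2): LHS = e^2 ≈ 7.389, RHS = 1 + e^2 ≈ 8.389 → counterexample
(5, 7): LHS = e^12 ≈ 162754.8, RHS = e^5 + e^7 ≈ 1245 → counterexample

That makes 5 counterexamples.

Answer: 5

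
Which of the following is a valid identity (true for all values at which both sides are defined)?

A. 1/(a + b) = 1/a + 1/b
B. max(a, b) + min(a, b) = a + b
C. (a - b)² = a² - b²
A: fails at (3, 5) — LHS = 1/8, RHS = 8/15.
B: holds — e.g. at (3, 3), both sides equal 6.
C: fails at (4, 6) — LHS = 4, RHS = -20.

Answer: B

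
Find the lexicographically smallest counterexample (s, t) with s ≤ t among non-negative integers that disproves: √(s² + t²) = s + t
Substituting (1, 1) into the claim:
LHS = √(1² + 1²) = √(2) ≈ 1.414
RHS = 1 + 1 = 2

Since LHS ≠ RHS, this pair disproves the claim, and no lexicographically smaller pair (s ≤ t, non-negative integers) does.

For instance (1, 6) is also a counterexample (LHS = √(37) ≈ 6.083, RHS = 7), but it's lexicographically larger.

Answer: (s, t) = (1, 1)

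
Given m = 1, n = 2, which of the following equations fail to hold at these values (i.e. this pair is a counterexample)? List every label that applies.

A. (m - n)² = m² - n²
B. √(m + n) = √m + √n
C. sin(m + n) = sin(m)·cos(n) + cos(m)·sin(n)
A, B

Evaluating each claim at the given values:
A. LHS = 1, RHS = -3 → fails here (LHS ≠ RHS)
B. LHS = √(3) ≈ 1.732, RHS = 1 + √(2) ≈ 2.414 → fails here (LHS ≠ RHS)
C. LHS = sin(3) ≈ 0.1411, RHS = sin(1)·cos(2) + sin(2)·cos(1) ≈ 0.1411 → holds here (LHS = RHS)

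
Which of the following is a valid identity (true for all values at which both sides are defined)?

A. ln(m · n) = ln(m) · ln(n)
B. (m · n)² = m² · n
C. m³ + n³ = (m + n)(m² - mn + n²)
A: fails at (4, 5) — LHS = ln(20) ≈ 2.996, RHS = ln(4)·ln(5) ≈ 2.231.
B: fails at (1, 3) — LHS = 9, RHS = 3.
C: holds — e.g. at (5, 5), both sides equal 250.

Answer: C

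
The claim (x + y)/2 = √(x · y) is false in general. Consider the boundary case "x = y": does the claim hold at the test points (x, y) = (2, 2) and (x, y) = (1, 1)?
At (2, 2): LHS = 2, RHS = 2 → equal
At (1, 1): LHS = 1, RHS = 1 → equal

So the claim does hold at both of these boundary points, even though it is not an identity.

Answer: Yes, holds at both test points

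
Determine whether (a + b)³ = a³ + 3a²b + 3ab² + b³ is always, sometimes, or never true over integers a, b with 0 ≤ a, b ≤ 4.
The identity holds for every pair in the range. For instance at (a, b) = (4, 2): both sides equal 216.

Answer: Always true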